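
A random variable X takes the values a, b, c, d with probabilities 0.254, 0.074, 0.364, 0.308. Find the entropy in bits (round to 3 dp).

H = −Σ pᵢ log₂ pᵢ.
−0.254·log₂(0.254) = 0.5022
−0.074·log₂(0.074) = 0.2780
−0.364·log₂(0.364) = 0.5307
−0.308·log₂(0.308) = 0.5233
Sum ≈ 1.8342 → 1.834 bits.

1.834 bits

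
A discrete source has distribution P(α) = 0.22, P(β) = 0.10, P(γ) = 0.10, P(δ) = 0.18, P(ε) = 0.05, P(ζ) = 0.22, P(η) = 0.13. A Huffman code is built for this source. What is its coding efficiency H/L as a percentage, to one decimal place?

98.5%

Entropy H = −Σ p log₂ p ≈ 2.6696 bits.
Huffman merges: 1/20+1/10→3/20; 1/10+13/100→23/100; 3/20+9/50→33/100; 11/50+11/50→11/25; 23/100+33/100→14/25; 11/25+14/25→1. L = 271/100 ≈ 2.7100.
Efficiency = H/L = 2.6696/2.7100 = 98.5%.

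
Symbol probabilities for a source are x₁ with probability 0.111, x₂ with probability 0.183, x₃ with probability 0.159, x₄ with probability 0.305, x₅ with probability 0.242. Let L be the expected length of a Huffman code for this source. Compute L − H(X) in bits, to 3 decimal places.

0.030 bits

Entropy H = −Σ p log₂ p ≈ 2.2401 bits.
Huffman merges: 111/1000+159/1000→27/100; 183/1000+121/500→17/40; 27/100+61/200→23/40; 17/40+23/40→1. L = 227/100 ≈ 2.2700.
L − H = 2.2700 − 2.2401 = 0.030 bits.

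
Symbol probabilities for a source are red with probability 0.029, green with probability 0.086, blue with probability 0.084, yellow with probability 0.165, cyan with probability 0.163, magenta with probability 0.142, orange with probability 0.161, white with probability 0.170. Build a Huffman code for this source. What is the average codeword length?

Repeatedly combine the two least-probable nodes; the expected code length is the sum of the merged weights.
merge 29/1000 + 21/250 → 113/1000
merge 43/500 + 113/1000 → 199/1000
merge 71/500 + 161/1000 → 303/1000
merge 163/1000 + 33/200 → 41/125
merge 17/100 + 199/1000 → 369/1000
merge 303/1000 + 41/125 → 631/1000
merge 369/1000 + 631/1000 → 1
L = 113/1000 + 199/1000 + 303/1000 + 41/125 + 369/1000 + 631/1000 + 1 = 2943/1000 = 2.943 bits/symbol.

2.943 bits/symbol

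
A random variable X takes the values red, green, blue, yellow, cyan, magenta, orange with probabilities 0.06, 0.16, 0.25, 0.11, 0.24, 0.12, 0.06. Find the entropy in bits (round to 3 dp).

H = −Σ pᵢ log₂ pᵢ.
−0.06·log₂(0.06) = 0.2435
−0.16·log₂(0.16) = 0.4230
−0.25·log₂(0.25) = 0.5000
−0.11·log₂(0.11) = 0.3503
−0.24·log₂(0.24) = 0.4941
−0.12·log₂(0.12) = 0.3671
−0.06·log₂(0.06) = 0.2435
Sum ≈ 2.6216 → 2.622 bits.

2.622 bits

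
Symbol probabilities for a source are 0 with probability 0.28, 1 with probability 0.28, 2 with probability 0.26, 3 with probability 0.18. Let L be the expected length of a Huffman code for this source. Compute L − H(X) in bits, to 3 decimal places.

Entropy H = −Σ p log₂ p ≈ 1.9790 bits.
Huffman merges: 9/50+13/50→11/25; 7/25+7/25→14/25; 11/25+14/25→1. L = 2 ≈ 2.0000.
L − H = 2.0000 − 1.9790 = 0.021 bits.

0.021 bits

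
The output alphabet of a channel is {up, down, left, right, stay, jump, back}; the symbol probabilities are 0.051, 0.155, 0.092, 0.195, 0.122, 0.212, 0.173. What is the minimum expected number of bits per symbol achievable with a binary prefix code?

2.736 bits/symbol

Repeatedly combine the two least-probable nodes; the expected code length is the sum of the merged weights.
merge 51/1000 + 23/250 → 143/1000
merge 61/500 + 143/1000 → 53/200
merge 31/200 + 173/1000 → 41/125
merge 39/200 + 53/250 → 407/1000
merge 53/200 + 41/125 → 593/1000
merge 407/1000 + 593/1000 → 1
L = 143/1000 + 53/200 + 41/125 + 407/1000 + 593/1000 + 1 = 342/125 = 2.736 bits/symbol.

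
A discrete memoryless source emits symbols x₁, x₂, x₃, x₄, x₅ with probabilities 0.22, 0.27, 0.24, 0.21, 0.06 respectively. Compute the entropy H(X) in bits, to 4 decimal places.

2.2011 bits

H = −Σ pᵢ log₂ pᵢ.
−0.22·log₂(0.22) = 0.4806
−0.27·log₂(0.27) = 0.5100
−0.24·log₂(0.24) = 0.4941
−0.21·log₂(0.21) = 0.4728
−0.06·log₂(0.06) = 0.2435
Sum ≈ 2.2011 → 2.2011 bits.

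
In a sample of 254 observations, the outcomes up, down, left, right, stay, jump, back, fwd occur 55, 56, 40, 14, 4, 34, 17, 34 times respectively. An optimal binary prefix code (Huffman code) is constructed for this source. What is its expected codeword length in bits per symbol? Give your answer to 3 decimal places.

2.772 bits/symbol

Probabilities are the counts divided by 254.
Repeatedly combine the two least-probable nodes; the expected code length is the sum of the merged weights.
merge 2/127 + 7/127 → 9/127
merge 17/254 + 9/127 → 35/254
merge 17/127 + 17/127 → 34/127
merge 35/254 + 20/127 → 75/254
merge 55/254 + 28/127 → 111/254
merge 34/127 + 75/254 → 143/254
merge 111/254 + 143/254 → 1
L = 9/127 + 35/254 + 34/127 + 75/254 + 111/254 + 143/254 + 1 = 352/127 ≈ 2.772 bits/symbol.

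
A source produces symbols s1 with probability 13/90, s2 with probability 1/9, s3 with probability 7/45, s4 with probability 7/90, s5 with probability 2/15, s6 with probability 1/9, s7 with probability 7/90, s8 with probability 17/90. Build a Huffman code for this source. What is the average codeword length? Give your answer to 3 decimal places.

2.967 bits/symbol

Repeatedly combine the two least-probable nodes; the expected code length is the sum of the merged weights.
merge 7/90 + 7/90 → 7/45
merge 1/9 + 1/9 → 2/9
merge 2/15 + 13/90 → 5/18
merge 7/45 + 7/45 → 14/45
merge 17/90 + 2/9 → 37/90
merge 5/18 + 14/45 → 53/90
merge 37/90 + 53/90 → 1
L = 7/45 + 2/9 + 5/18 + 14/45 + 37/90 + 53/90 + 1 = 89/30 ≈ 2.967 bits/symbol.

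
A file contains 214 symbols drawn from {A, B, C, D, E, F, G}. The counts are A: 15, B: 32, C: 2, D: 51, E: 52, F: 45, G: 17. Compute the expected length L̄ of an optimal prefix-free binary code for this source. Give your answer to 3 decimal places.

Probabilities are the counts divided by 214.
Repeatedly combine the two least-probable nodes; the expected code length is the sum of the merged weights.
merge 1/107 + 15/214 → 17/214
merge 17/214 + 17/214 → 17/107
merge 16/107 + 17/107 → 33/107
merge 45/214 + 51/214 → 48/107
merge 26/107 + 33/107 → 59/107
merge 48/107 + 59/107 → 1
L = 17/214 + 17/107 + 33/107 + 48/107 + 59/107 + 1 = 545/214 ≈ 2.547 bits/symbol.

2.547 bits/symbol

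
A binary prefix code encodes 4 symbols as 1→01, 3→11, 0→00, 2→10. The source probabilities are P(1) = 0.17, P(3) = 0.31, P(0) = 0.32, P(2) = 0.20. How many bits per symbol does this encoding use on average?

2 bits/symbol

L̄ = Σ pᵢ·ℓᵢ = 0.17·2 + 0.31·2 + 0.32·2 + 0.20·2 = 2 bits/symbol.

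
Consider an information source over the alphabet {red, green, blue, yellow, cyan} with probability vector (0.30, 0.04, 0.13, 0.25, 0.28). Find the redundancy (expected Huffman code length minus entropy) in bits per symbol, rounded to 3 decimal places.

Entropy H = −Σ p log₂ p ≈ 2.1037 bits.
Huffman merges: 1/25+13/100→17/100; 17/100+1/4→21/50; 7/25+3/10→29/50; 21/50+29/50→1. L = 217/100 ≈ 2.1700.
L − H = 2.1700 − 2.1037 = 0.066 bits.

0.066 bits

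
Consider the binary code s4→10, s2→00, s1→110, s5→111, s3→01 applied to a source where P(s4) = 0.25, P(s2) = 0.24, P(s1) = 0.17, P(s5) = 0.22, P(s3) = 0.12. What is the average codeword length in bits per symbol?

L̄ = Σ pᵢ·ℓᵢ = 0.25·2 + 0.24·2 + 0.17·3 + 0.22·3 + 0.12·2 = 2.39 bits/symbol.

2.39 bits/symbol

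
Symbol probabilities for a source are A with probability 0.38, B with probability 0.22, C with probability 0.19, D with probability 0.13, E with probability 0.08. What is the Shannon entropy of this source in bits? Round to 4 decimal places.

H = −Σ pᵢ log₂ pᵢ.
−0.38·log₂(0.38) = 0.5305
−0.22·log₂(0.22) = 0.4806
−0.19·log₂(0.19) = 0.4552
−0.13·log₂(0.13) = 0.3826
−0.08·log₂(0.08) = 0.2915
Sum ≈ 2.1404 → 2.1404 bits.

2.1404 bits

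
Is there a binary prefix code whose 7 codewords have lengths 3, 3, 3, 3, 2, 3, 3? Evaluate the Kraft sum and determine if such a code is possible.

1; yes

With common denominator 2^3 = 8: Σ 2^(−ℓᵢ) = 1/8 + 1/8 + 1/8 + 1/8 + 2/8 + 1/8 + 1/8 = 8/8 = 1.
Kraft's inequality requires Σ ≤ 1; here Σ = 1 ≤ 1, so such a prefix code exists.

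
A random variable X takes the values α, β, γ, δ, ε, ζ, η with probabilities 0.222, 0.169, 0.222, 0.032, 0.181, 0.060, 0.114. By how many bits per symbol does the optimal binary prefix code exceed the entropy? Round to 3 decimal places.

0.045 bits

Entropy H = −Σ p log₂ p ≈ 2.6035 bits.
Huffman merges: 4/125+3/50→23/250; 23/250+57/500→103/500; 169/1000+181/1000→7/20; 103/500+111/500→107/250; 111/500+7/20→143/250; 107/250+143/250→1. L = 331/125 ≈ 2.6480.
L − H = 2.6480 − 2.6035 = 0.045 bits.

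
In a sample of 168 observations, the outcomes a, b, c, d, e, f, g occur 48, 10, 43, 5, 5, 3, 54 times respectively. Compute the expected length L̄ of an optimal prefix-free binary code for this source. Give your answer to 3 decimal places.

Probabilities are the counts divided by 168.
Repeatedly combine the two least-probable nodes; the expected code length is the sum of the merged weights.
merge 1/56 + 5/168 → 1/21
merge 5/168 + 1/21 → 13/168
merge 5/84 + 13/168 → 23/168
merge 23/168 + 43/168 → 11/28
merge 2/7 + 9/28 → 17/28
merge 11/28 + 17/28 → 1
L = 1/21 + 13/168 + 23/168 + 11/28 + 17/28 + 1 = 95/42 ≈ 2.262 bits/symbol.

2.262 bits/symbol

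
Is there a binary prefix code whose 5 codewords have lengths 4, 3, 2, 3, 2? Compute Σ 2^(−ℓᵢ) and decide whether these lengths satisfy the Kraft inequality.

0.8125; yes

With common denominator 2^4 = 16: Σ 2^(−ℓᵢ) = 1/16 + 2/16 + 4/16 + 2/16 + 4/16 = 13/16 = 0.8125.
Kraft's inequality requires Σ ≤ 1; here Σ = 0.8125 ≤ 1, so such a prefix code exists.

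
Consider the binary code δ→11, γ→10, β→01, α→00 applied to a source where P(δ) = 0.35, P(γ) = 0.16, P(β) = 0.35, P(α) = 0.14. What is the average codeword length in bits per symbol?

2 bits/symbol

L̄ = Σ pᵢ·ℓᵢ = 0.35·2 + 0.16·2 + 0.35·2 + 0.14·2 = 2 bits/symbol.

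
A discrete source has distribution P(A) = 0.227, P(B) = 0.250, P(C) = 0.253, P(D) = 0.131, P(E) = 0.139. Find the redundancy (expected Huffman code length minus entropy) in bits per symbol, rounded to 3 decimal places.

Entropy H = −Σ p log₂ p ≈ 2.2671 bits.
Huffman merges: 131/1000+139/1000→27/100; 227/1000+1/4→477/1000; 253/1000+27/100→523/1000; 477/1000+523/1000→1. L = 227/100 ≈ 2.2700.
L − H = 2.2700 − 2.2671 = 0.003 bits.

0.003 bits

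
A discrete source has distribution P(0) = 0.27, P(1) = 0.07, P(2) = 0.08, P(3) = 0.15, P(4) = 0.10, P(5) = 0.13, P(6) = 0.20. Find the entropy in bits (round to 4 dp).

2.6599 bits

H = −Σ pᵢ log₂ pᵢ.
−0.27·log₂(0.27) = 0.5100
−0.07·log₂(0.07) = 0.2686
−0.08·log₂(0.08) = 0.2915
−0.15·log₂(0.15) = 0.4105
−0.10·log₂(0.10) = 0.3322
−0.13·log₂(0.13) = 0.3826
−0.20·log₂(0.20) = 0.4644
Sum ≈ 2.6599 → 2.6599 bits.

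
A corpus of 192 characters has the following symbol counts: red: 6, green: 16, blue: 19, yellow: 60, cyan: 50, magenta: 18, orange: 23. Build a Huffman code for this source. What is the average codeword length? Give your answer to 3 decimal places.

Probabilities are the counts divided by 192.
Repeatedly combine the two least-probable nodes; the expected code length is the sum of the merged weights.
merge 1/32 + 1/12 → 11/96
merge 3/32 + 19/192 → 37/192
merge 11/96 + 23/192 → 15/64
merge 37/192 + 15/64 → 41/96
merge 25/96 + 5/16 → 55/96
merge 41/96 + 55/96 → 1
L = 11/96 + 37/192 + 15/64 + 41/96 + 55/96 + 1 = 61/24 ≈ 2.542 bits/symbol.

2.542 bits/symbol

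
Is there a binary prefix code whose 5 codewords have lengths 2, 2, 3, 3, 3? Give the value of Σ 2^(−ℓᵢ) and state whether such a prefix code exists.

0.875; yes

With common denominator 2^3 = 8: Σ 2^(−ℓᵢ) = 2/8 + 2/8 + 1/8 + 1/8 + 1/8 = 7/8 = 0.875.
Kraft's inequality requires Σ ≤ 1; here Σ = 0.875 ≤ 1, so such a prefix code exists.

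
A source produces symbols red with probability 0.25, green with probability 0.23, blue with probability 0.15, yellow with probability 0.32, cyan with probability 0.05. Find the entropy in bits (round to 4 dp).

H = −Σ pᵢ log₂ pᵢ.
−0.25·log₂(0.25) = 0.5000
−0.23·log₂(0.23) = 0.4877
−0.15·log₂(0.15) = 0.4105
−0.32·log₂(0.32) = 0.5260
−0.05·log₂(0.05) = 0.2161
Sum ≈ 2.1403 → 2.1403 bits.

2.1403 bits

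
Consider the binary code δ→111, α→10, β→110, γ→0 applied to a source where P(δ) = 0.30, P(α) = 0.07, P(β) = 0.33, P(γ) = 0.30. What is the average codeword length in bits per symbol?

2.33 bits/symbol

L̄ = Σ pᵢ·ℓᵢ = 0.30·3 + 0.07·2 + 0.33·3 + 0.30·1 = 2.33 bits/symbol.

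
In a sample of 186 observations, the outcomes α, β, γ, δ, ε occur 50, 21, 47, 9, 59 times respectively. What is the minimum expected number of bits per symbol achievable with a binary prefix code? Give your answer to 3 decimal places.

2.161 bits/symbol

Probabilities are the counts divided by 186.
Repeatedly combine the two least-probable nodes; the expected code length is the sum of the merged weights.
merge 3/62 + 7/62 → 5/31
merge 5/31 + 47/186 → 77/186
merge 25/93 + 59/186 → 109/186
merge 77/186 + 109/186 → 1
L = 5/31 + 77/186 + 109/186 + 1 = 67/31 ≈ 2.161 bits/symbol.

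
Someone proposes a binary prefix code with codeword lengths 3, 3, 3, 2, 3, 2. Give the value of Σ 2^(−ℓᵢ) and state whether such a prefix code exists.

1; yes

With common denominator 2^3 = 8: Σ 2^(−ℓᵢ) = 1/8 + 1/8 + 1/8 + 2/8 + 1/8 + 2/8 = 8/8 = 1.
Kraft's inequality requires Σ ≤ 1; here Σ = 1 ≤ 1, so such a prefix code exists.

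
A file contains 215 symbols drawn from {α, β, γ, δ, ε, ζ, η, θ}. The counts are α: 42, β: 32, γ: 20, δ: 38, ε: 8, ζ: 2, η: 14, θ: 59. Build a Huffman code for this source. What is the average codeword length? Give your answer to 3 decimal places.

2.688 bits/symbol

Probabilities are the counts divided by 215.
Repeatedly combine the two least-probable nodes; the expected code length is the sum of the merged weights.
merge 2/215 + 8/215 → 2/43
merge 2/43 + 14/215 → 24/215
merge 4/43 + 24/215 → 44/215
merge 32/215 + 38/215 → 14/43
merge 42/215 + 44/215 → 2/5
merge 59/215 + 14/43 → 3/5
merge 2/5 + 3/5 → 1
L = 2/43 + 24/215 + 44/215 + 14/43 + 2/5 + 3/5 + 1 = 578/215 ≈ 2.688 bits/symbol.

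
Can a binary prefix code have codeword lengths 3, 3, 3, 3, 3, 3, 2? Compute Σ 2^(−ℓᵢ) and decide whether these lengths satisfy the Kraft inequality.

1; yes

With common denominator 2^3 = 8: Σ 2^(−ℓᵢ) = 1/8 + 1/8 + 1/8 + 1/8 + 1/8 + 1/8 + 2/8 = 8/8 = 1.
Kraft's inequality requires Σ ≤ 1; here Σ = 1 ≤ 1, so such a prefix code exists.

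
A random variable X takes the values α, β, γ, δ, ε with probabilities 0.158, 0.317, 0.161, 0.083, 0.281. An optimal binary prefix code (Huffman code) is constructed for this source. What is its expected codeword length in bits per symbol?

2.241 bits/symbol

Repeatedly combine the two least-probable nodes; the expected code length is the sum of the merged weights.
merge 83/1000 + 79/500 → 241/1000
merge 161/1000 + 241/1000 → 201/500
merge 281/1000 + 317/1000 → 299/500
merge 201/500 + 299/500 → 1
L = 241/1000 + 201/500 + 299/500 + 1 = 2241/1000 = 2.241 bits/symbol.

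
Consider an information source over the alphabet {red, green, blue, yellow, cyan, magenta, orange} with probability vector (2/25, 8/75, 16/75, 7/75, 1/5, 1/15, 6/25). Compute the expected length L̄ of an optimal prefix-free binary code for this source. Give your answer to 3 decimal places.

2.693 bits/symbol

Repeatedly combine the two least-probable nodes; the expected code length is the sum of the merged weights.
merge 1/15 + 2/25 → 11/75
merge 7/75 + 8/75 → 1/5
merge 11/75 + 1/5 → 26/75
merge 1/5 + 16/75 → 31/75
merge 6/25 + 26/75 → 44/75
merge 31/75 + 44/75 → 1
L = 11/75 + 1/5 + 26/75 + 31/75 + 44/75 + 1 = 202/75 ≈ 2.693 bits/symbol.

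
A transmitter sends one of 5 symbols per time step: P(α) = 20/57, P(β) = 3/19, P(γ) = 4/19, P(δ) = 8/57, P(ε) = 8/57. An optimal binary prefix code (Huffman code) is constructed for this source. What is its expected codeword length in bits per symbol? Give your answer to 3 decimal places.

Repeatedly combine the two least-probable nodes; the expected code length is the sum of the merged weights.
merge 8/57 + 8/57 → 16/57
merge 3/19 + 4/19 → 7/19
merge 16/57 + 20/57 → 12/19
merge 7/19 + 12/19 → 1
L = 16/57 + 7/19 + 12/19 + 1 = 130/57 ≈ 2.281 bits/symbol.

2.281 bits/symbol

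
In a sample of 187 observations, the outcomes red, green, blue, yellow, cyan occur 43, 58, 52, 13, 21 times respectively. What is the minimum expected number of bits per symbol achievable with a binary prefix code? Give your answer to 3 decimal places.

2.182 bits/symbol

Probabilities are the counts divided by 187.
Repeatedly combine the two least-probable nodes; the expected code length is the sum of the merged weights.
merge 13/187 + 21/187 → 2/11
merge 2/11 + 43/187 → 7/17
merge 52/187 + 58/187 → 10/17
merge 7/17 + 10/17 → 1
L = 2/11 + 7/17 + 10/17 + 1 = 24/11 ≈ 2.182 bits/symbol.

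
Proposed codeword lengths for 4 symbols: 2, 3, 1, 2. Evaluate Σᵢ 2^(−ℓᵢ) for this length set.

1.125

With common denominator 2^3 = 8: Σ 2^(−ℓᵢ) = 2/8 + 1/8 + 4/8 + 2/8 = 9/8 = 1.125.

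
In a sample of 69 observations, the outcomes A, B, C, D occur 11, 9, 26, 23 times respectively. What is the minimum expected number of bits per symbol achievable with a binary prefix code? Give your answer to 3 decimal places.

1.913 bits/symbol

Probabilities are the counts divided by 69.
Repeatedly combine the two least-probable nodes; the expected code length is the sum of the merged weights.
merge 3/23 + 11/69 → 20/69
merge 20/69 + 1/3 → 43/69
merge 26/69 + 43/69 → 1
L = 20/69 + 43/69 + 1 = 44/23 ≈ 1.913 bits/symbol.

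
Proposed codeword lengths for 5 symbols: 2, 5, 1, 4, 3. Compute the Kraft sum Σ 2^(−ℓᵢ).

0.96875

With common denominator 2^5 = 32: Σ 2^(−ℓᵢ) = 8/32 + 1/32 + 16/32 + 2/32 + 4/32 = 31/32 = 0.96875.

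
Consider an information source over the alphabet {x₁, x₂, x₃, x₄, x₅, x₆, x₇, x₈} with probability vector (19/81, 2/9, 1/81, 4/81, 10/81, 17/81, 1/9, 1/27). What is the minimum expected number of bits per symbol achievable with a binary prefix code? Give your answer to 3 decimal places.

2.691 bits/symbol

Repeatedly combine the two least-probable nodes; the expected code length is the sum of the merged weights.
merge 1/81 + 1/27 → 4/81
merge 4/81 + 4/81 → 8/81
merge 8/81 + 1/9 → 17/81
merge 10/81 + 17/81 → 1/3
merge 17/81 + 2/9 → 35/81
merge 19/81 + 1/3 → 46/81
merge 35/81 + 46/81 → 1
L = 4/81 + 8/81 + 17/81 + 1/3 + 35/81 + 46/81 + 1 = 218/81 ≈ 2.691 bits/symbol.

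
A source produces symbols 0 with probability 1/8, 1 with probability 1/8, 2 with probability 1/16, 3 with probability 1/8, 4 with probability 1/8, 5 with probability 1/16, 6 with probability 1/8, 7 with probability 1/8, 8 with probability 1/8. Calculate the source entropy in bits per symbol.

3.125 bits

Each probability is a power of 1/2, so log₂(1/p) is an integer.
H = Σ p·log₂(1/p) = 1/8·3 + 1/8·3 + 1/16·4 + 1/8·3 + 1/8·3 + 1/16·4 + 1/8·3 + 1/8·3 + 1/8·3 = 3.125 bits.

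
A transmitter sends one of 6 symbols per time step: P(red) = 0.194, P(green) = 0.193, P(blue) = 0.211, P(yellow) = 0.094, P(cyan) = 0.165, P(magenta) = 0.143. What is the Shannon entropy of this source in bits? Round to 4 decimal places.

H = −Σ pᵢ log₂ pᵢ.
−0.194·log₂(0.194) = 0.4590
−0.193·log₂(0.193) = 0.4581
−0.211·log₂(0.211) = 0.4736
−0.094·log₂(0.094) = 0.3207
−0.165·log₂(0.165) = 0.4289
−0.143·log₂(0.143) = 0.4012
Sum ≈ 2.5415 → 2.5415 bits.

2.5415 bits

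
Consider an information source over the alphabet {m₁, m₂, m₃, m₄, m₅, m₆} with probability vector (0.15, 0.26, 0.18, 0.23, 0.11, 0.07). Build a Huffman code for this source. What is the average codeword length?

Repeatedly combine the two least-probable nodes; the expected code length is the sum of the merged weights.
merge 7/100 + 11/100 → 9/50
merge 3/20 + 9/50 → 33/100
merge 9/50 + 23/100 → 41/100
merge 13/50 + 33/100 → 59/100
merge 41/100 + 59/100 → 1
L = 9/50 + 33/100 + 41/100 + 59/100 + 1 = 251/100 = 2.51 bits/symbol.

2.51 bits/symbol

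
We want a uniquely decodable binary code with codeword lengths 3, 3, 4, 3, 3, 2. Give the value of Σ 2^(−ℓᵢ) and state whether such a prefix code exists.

With common denominator 2^4 = 16: Σ 2^(−ℓᵢ) = 2/16 + 2/16 + 1/16 + 2/16 + 2/16 + 4/16 = 13/16 = 0.8125.
Kraft's inequality requires Σ ≤ 1; here Σ = 0.8125 ≤ 1, so such a prefix code exists.

0.8125; yes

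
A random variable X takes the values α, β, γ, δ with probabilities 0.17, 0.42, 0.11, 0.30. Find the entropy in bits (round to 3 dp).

H = −Σ pᵢ log₂ pᵢ.
−0.17·log₂(0.17) = 0.4346
−0.42·log₂(0.42) = 0.5256
−0.11·log₂(0.11) = 0.3503
−0.30·log₂(0.30) = 0.5211
Sum ≈ 1.8316 → 1.832 bits.

1.832 bits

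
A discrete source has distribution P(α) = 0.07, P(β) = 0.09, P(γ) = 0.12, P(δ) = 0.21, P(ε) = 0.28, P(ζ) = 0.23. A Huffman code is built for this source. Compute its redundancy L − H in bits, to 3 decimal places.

Entropy H = −Σ p log₂ p ≈ 2.4230 bits.
Huffman merges: 7/100+9/100→4/25; 3/25+4/25→7/25; 21/100+23/100→11/25; 7/25+7/25→14/25; 11/25+14/25→1. L = 61/25 ≈ 2.4400.
L − H = 2.4400 − 2.4230 = 0.017 bits.

0.017 bits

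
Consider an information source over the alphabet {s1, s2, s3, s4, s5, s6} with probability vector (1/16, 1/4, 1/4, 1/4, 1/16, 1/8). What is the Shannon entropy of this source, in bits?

2.375 bits

Each probability is a power of 1/2, so log₂(1/p) is an integer.
H = Σ p·log₂(1/p) = 1/16·4 + 1/4·2 + 1/4·2 + 1/4·2 + 1/16·4 + 1/8·3 = 2.375 bits.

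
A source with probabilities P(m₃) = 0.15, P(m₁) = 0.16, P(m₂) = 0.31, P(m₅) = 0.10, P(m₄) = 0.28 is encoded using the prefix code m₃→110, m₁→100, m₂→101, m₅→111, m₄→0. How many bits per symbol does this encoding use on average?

2.44 bits/symbol

L̄ = Σ pᵢ·ℓᵢ = 0.15·3 + 0.16·3 + 0.31·3 + 0.10·3 + 0.28·1 = 2.44 bits/symbol.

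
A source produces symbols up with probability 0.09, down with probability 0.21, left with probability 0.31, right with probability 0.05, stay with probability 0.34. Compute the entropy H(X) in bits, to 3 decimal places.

2.055 bits

H = −Σ pᵢ log₂ pᵢ.
−0.09·log₂(0.09) = 0.3127
−0.21·log₂(0.21) = 0.4728
−0.31·log₂(0.31) = 0.5238
−0.05·log₂(0.05) = 0.2161
−0.34·log₂(0.34) = 0.5292
Sum ≈ 2.0545 → 2.055 bits.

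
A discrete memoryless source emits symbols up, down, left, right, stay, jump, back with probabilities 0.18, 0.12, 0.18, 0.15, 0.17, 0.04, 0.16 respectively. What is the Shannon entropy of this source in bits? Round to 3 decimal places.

2.712 bits

H = −Σ pᵢ log₂ pᵢ.
−0.18·log₂(0.18) = 0.4453
−0.12·log₂(0.12) = 0.3671
−0.18·log₂(0.18) = 0.4453
−0.15·log₂(0.15) = 0.4105
−0.17·log₂(0.17) = 0.4346
−0.04·log₂(0.04) = 0.1858
−0.16·log₂(0.16) = 0.4230
Sum ≈ 2.7116 → 2.712 bits.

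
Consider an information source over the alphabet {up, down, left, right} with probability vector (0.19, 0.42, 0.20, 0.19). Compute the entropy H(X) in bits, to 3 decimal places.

1.900 bits

H = −Σ pᵢ log₂ pᵢ.
−0.19·log₂(0.19) = 0.4552
−0.42·log₂(0.42) = 0.5256
−0.20·log₂(0.20) = 0.4644
−0.19·log₂(0.19) = 0.4552
Sum ≈ 1.9005 → 1.900 bits.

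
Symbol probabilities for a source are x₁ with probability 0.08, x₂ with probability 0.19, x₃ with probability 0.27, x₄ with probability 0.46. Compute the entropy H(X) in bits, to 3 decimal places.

H = −Σ pᵢ log₂ pᵢ.
−0.08·log₂(0.08) = 0.2915
−0.19·log₂(0.19) = 0.4552
−0.27·log₂(0.27) = 0.5100
−0.46·log₂(0.46) = 0.5153
Sum ≈ 1.7721 → 1.772 bits.

1.772 bits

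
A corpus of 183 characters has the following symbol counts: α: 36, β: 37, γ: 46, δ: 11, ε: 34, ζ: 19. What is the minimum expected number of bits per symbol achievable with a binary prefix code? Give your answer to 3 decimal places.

Probabilities are the counts divided by 183.
Repeatedly combine the two least-probable nodes; the expected code length is the sum of the merged weights.
merge 11/183 + 19/183 → 10/61
merge 10/61 + 34/183 → 64/183
merge 12/61 + 37/183 → 73/183
merge 46/183 + 64/183 → 110/183
merge 73/183 + 110/183 → 1
L = 10/61 + 64/183 + 73/183 + 110/183 + 1 = 460/183 ≈ 2.514 bits/symbol.

2.514 bits/symbol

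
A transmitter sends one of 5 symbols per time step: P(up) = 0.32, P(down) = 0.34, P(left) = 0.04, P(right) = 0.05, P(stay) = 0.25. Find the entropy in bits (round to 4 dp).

1.9571 bits

H = −Σ pᵢ log₂ pᵢ.
−0.32·log₂(0.32) = 0.5260
−0.34·log₂(0.34) = 0.5292
−0.04·log₂(0.04) = 0.1858
−0.05·log₂(0.05) = 0.2161
−0.25·log₂(0.25) = 0.5000
Sum ≈ 1.9571 → 1.9571 bits.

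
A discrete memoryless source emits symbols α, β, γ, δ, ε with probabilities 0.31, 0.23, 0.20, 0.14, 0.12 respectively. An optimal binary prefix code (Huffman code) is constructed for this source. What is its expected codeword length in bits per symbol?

Repeatedly combine the two least-probable nodes; the expected code length is the sum of the merged weights.
merge 3/25 + 7/50 → 13/50
merge 1/5 + 23/100 → 43/100
merge 13/50 + 31/100 → 57/100
merge 43/100 + 57/100 → 1
L = 13/50 + 43/100 + 57/100 + 1 = 113/50 = 2.26 bits/symbol.

2.26 bits/symbol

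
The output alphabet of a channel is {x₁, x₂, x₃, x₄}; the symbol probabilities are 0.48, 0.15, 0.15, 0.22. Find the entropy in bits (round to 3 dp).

H = −Σ pᵢ log₂ pᵢ.
−0.48·log₂(0.48) = 0.5083
−0.15·log₂(0.15) = 0.4105
−0.15·log₂(0.15) = 0.4105
−0.22·log₂(0.22) = 0.4806
Sum ≈ 1.8099 → 1.810 bits.

1.810 bits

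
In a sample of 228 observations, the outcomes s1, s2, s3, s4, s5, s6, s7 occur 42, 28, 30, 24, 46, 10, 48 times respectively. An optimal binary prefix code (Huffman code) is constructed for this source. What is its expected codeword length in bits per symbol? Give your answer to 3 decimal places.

2.737 bits/symbol

Probabilities are the counts divided by 228.
Repeatedly combine the two least-probable nodes; the expected code length is the sum of the merged weights.
merge 5/114 + 2/19 → 17/114
merge 7/57 + 5/38 → 29/114
merge 17/114 + 7/38 → 1/3
merge 23/114 + 4/19 → 47/114
merge 29/114 + 1/3 → 67/114
merge 47/114 + 67/114 → 1
L = 17/114 + 29/114 + 1/3 + 47/114 + 67/114 + 1 = 52/19 ≈ 2.737 bits/symbol.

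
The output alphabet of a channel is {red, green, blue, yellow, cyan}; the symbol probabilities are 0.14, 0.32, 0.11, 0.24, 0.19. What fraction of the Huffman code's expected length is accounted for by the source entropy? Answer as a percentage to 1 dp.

Entropy H = −Σ p log₂ p ≈ 2.2228 bits.
Huffman merges: 11/100+7/50→1/4; 19/100+6/25→43/100; 1/4+8/25→57/100; 43/100+57/100→1. L = 9/4 ≈ 2.2500.
Efficiency = H/L = 2.2228/2.2500 = 98.8%.

98.8%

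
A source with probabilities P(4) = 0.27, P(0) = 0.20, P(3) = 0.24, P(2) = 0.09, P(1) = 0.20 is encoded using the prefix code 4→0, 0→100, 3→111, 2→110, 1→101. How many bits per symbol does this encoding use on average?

L̄ = Σ pᵢ·ℓᵢ = 0.27·1 + 0.20·3 + 0.24·3 + 0.09·3 + 0.20·3 = 2.46 bits/symbol.

2.46 bits/symbol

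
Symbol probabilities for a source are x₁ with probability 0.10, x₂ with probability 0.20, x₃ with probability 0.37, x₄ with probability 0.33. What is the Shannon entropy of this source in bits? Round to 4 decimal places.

1.8551 bits

H = −Σ pᵢ log₂ pᵢ.
−0.10·log₂(0.10) = 0.3322
−0.20·log₂(0.20) = 0.4644
−0.37·log₂(0.37) = 0.5307
−0.33·log₂(0.33) = 0.5278
Sum ≈ 1.8551 → 1.8551 bits.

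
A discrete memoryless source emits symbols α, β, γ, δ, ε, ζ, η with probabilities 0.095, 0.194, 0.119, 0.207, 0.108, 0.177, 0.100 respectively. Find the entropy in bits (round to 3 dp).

2.739 bits

H = −Σ pᵢ log₂ pᵢ.
−0.095·log₂(0.095) = 0.3226
−0.194·log₂(0.194) = 0.4590
−0.119·log₂(0.119) = 0.3654
−0.207·log₂(0.207) = 0.4704
−0.108·log₂(0.108) = 0.3468
−0.177·log₂(0.177) = 0.4422
−0.100·log₂(0.100) = 0.3322
Sum ≈ 2.7386 → 2.739 bits.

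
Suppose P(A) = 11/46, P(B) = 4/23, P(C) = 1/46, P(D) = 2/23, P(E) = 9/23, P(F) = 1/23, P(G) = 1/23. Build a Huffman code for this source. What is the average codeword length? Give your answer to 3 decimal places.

Repeatedly combine the two least-probable nodes; the expected code length is the sum of the merged weights.
merge 1/46 + 1/23 → 3/46
merge 1/23 + 3/46 → 5/46
merge 2/23 + 5/46 → 9/46
merge 4/23 + 9/46 → 17/46
merge 11/46 + 17/46 → 14/23
merge 9/23 + 14/23 → 1
L = 3/46 + 5/46 + 9/46 + 17/46 + 14/23 + 1 = 54/23 ≈ 2.348 bits/symbol.

2.348 bits/symbol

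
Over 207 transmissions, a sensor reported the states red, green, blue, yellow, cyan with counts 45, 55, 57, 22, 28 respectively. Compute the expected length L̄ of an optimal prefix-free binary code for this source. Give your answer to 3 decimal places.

Probabilities are the counts divided by 207.
Repeatedly combine the two least-probable nodes; the expected code length is the sum of the merged weights.
merge 22/207 + 28/207 → 50/207
merge 5/23 + 50/207 → 95/207
merge 55/207 + 19/69 → 112/207
merge 95/207 + 112/207 → 1
L = 50/207 + 95/207 + 112/207 + 1 = 464/207 ≈ 2.242 bits/symbol.

2.242 bits/symbol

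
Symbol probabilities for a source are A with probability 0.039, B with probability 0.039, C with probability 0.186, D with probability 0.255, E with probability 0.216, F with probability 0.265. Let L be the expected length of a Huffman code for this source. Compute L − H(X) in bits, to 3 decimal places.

0.038 bits

Entropy H = −Σ p log₂ p ≈ 2.3044 bits.
Huffman merges: 39/1000+39/1000→39/500; 39/500+93/500→33/125; 27/125+51/200→471/1000; 33/125+53/200→529/1000; 471/1000+529/1000→1. L = 1171/500 ≈ 2.3420.
L − H = 2.3420 − 2.3044 = 0.038 bits.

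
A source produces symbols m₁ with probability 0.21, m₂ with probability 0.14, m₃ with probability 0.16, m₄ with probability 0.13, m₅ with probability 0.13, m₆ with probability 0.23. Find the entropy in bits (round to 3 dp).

H = −Σ pᵢ log₂ pᵢ.
−0.21·log₂(0.21) = 0.4728
−0.14·log₂(0.14) = 0.3971
−0.16·log₂(0.16) = 0.4230
−0.13·log₂(0.13) = 0.3826
−0.13·log₂(0.13) = 0.3826
−0.23·log₂(0.23) = 0.4877
Sum ≈ 2.5459 → 2.546 bits.

2.546 bits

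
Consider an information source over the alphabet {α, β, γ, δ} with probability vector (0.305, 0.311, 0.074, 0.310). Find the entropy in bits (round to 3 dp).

1.848 bits

H = −Σ pᵢ log₂ pᵢ.
−0.305·log₂(0.305) = 0.5225
−0.311·log₂(0.311) = 0.5240
−0.074·log₂(0.074) = 0.2780
−0.310·log₂(0.310) = 0.5238
Sum ≈ 1.8483 → 1.848 bits.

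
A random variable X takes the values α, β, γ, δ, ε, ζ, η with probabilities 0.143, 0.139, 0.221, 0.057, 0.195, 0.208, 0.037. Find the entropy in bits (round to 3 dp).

H = −Σ pᵢ log₂ pᵢ.
−0.143·log₂(0.143) = 0.4012
−0.139·log₂(0.139) = 0.3957
−0.221·log₂(0.221) = 0.4813
−0.057·log₂(0.057) = 0.2356
−0.195·log₂(0.195) = 0.4599
−0.208·log₂(0.208) = 0.4712
−0.037·log₂(0.037) = 0.1760
Sum ≈ 2.6209 → 2.621 bits.

2.621 bits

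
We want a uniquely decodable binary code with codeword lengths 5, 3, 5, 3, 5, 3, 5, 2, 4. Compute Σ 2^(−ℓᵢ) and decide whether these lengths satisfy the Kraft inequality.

With common denominator 2^5 = 32: Σ 2^(−ℓᵢ) = 1/32 + 4/32 + 1/32 + 4/32 + 1/32 + 4/32 + 1/32 + 8/32 + 2/32 = 26/32 = 0.8125.
Kraft's inequality requires Σ ≤ 1; here Σ = 0.8125 ≤ 1, so such a prefix code exists.

0.8125; yes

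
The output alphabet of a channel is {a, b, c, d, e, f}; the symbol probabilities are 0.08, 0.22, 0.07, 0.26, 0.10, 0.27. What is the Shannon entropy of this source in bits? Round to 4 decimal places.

H = −Σ pᵢ log₂ pᵢ.
−0.08·log₂(0.08) = 0.2915
−0.22·log₂(0.22) = 0.4806
−0.07·log₂(0.07) = 0.2686
−0.26·log₂(0.26) = 0.5053
−0.10·log₂(0.10) = 0.3322
−0.27·log₂(0.27) = 0.5100
Sum ≈ 2.3881 → 2.3881 bits.

2.3881 bits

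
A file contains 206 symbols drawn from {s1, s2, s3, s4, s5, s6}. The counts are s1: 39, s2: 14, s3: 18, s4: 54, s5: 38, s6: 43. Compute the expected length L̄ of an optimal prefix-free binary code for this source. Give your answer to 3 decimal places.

Probabilities are the counts divided by 206.
Repeatedly combine the two least-probable nodes; the expected code length is the sum of the merged weights.
merge 7/103 + 9/103 → 16/103
merge 16/103 + 19/103 → 35/103
merge 39/206 + 43/206 → 41/103
merge 27/103 + 35/103 → 62/103
merge 41/103 + 62/103 → 1
L = 16/103 + 35/103 + 41/103 + 62/103 + 1 = 257/103 ≈ 2.495 bits/symbol.

2.495 bits/symbol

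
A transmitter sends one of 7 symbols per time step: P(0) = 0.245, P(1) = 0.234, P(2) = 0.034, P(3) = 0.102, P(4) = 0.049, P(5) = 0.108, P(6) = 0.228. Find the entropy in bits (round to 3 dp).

2.536 bits

H = −Σ pᵢ log₂ pᵢ.
−0.245·log₂(0.245) = 0.4971
−0.234·log₂(0.234) = 0.4903
−0.034·log₂(0.034) = 0.1659
−0.102·log₂(0.102) = 0.3359
−0.049·log₂(0.049) = 0.2132
−0.108·log₂(0.108) = 0.3468
−0.228·log₂(0.228) = 0.4863
Sum ≈ 2.5355 → 2.536 bits.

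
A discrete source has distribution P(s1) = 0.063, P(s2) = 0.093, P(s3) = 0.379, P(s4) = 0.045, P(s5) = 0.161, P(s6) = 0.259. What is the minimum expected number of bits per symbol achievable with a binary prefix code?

2.292 bits/symbol

Repeatedly combine the two least-probable nodes; the expected code length is the sum of the merged weights.
merge 9/200 + 63/1000 → 27/250
merge 93/1000 + 27/250 → 201/1000
merge 161/1000 + 201/1000 → 181/500
merge 259/1000 + 181/500 → 621/1000
merge 379/1000 + 621/1000 → 1
L = 27/250 + 201/1000 + 181/500 + 621/1000 + 1 = 573/250 = 2.292 bits/symbol.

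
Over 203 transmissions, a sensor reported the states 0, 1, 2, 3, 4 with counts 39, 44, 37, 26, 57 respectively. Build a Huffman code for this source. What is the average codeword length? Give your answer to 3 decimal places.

Probabilities are the counts divided by 203.
Repeatedly combine the two least-probable nodes; the expected code length is the sum of the merged weights.
merge 26/203 + 37/203 → 9/29
merge 39/203 + 44/203 → 83/203
merge 57/203 + 9/29 → 120/203
merge 83/203 + 120/203 → 1
L = 9/29 + 83/203 + 120/203 + 1 = 67/29 ≈ 2.310 bits/symbol.

2.310 bits/symbol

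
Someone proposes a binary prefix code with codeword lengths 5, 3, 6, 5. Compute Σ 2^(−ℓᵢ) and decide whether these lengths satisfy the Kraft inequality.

With common denominator 2^6 = 64: Σ 2^(−ℓᵢ) = 2/64 + 8/64 + 1/64 + 2/64 = 13/64 = 0.203125.
Kraft's inequality requires Σ ≤ 1; here Σ = 0.203125 ≤ 1, so such a prefix code exists.

0.203125; yes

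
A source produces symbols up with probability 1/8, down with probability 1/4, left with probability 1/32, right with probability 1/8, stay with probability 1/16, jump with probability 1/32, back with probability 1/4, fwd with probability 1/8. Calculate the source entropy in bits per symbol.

2.6875 bits

Each probability is a power of 1/2, so log₂(1/p) is an integer.
H = Σ p·log₂(1/p) = 1/8·3 + 1/4·2 + 1/32·5 + 1/8·3 + 1/16·4 + 1/32·5 + 1/4·2 + 1/8·3 = 2.6875 bits.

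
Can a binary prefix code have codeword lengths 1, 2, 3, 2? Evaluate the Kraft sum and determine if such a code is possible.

1.125; no

With common denominator 2^3 = 8: Σ 2^(−ℓᵢ) = 4/8 + 2/8 + 1/8 + 2/8 = 9/8 = 1.125.
Kraft's inequality requires Σ ≤ 1; here Σ = 1.125 > 1, so no such prefix code exists.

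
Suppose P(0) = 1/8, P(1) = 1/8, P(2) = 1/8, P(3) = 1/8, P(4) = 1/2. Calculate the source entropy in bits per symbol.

Each probability is a power of 1/2, so log₂(1/p) is an integer.
H = Σ p·log₂(1/p) = 1/8·3 + 1/8·3 + 1/8·3 + 1/8·3 + 1/2·1 = 2 bits.

2 bits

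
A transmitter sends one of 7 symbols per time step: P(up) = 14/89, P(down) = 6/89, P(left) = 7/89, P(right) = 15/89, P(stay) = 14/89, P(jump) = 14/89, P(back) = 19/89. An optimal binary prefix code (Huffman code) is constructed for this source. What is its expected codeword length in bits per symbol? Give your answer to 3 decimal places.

2.764 bits/symbol

Repeatedly combine the two least-probable nodes; the expected code length is the sum of the merged weights.
merge 6/89 + 7/89 → 13/89
merge 13/89 + 14/89 → 27/89
merge 14/89 + 14/89 → 28/89
merge 15/89 + 19/89 → 34/89
merge 27/89 + 28/89 → 55/89
merge 34/89 + 55/89 → 1
L = 13/89 + 27/89 + 28/89 + 34/89 + 55/89 + 1 = 246/89 ≈ 2.764 bits/symbol.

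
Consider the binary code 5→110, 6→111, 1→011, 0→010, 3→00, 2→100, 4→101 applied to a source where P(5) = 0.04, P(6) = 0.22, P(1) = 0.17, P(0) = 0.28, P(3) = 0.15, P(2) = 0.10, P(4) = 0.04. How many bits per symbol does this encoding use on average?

L̄ = Σ pᵢ·ℓᵢ = 0.04·3 + 0.22·3 + 0.17·3 + 0.28·3 + 0.15·2 + 0.10·3 + 0.04·3 = 2.85 bits/symbol.

2.85 bits/symbol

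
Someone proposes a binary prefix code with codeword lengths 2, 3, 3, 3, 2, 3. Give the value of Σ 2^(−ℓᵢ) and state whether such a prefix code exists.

1; yes

With common denominator 2^3 = 8: Σ 2^(−ℓᵢ) = 2/8 + 1/8 + 1/8 + 1/8 + 2/8 + 1/8 = 8/8 = 1.
Kraft's inequality requires Σ ≤ 1; here Σ = 1 ≤ 1, so such a prefix code exists.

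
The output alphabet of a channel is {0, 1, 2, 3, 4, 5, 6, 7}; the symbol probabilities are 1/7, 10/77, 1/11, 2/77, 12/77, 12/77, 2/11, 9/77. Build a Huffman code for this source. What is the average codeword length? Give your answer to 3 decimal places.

2.935 bits/symbol

Repeatedly combine the two least-probable nodes; the expected code length is the sum of the merged weights.
merge 2/77 + 1/11 → 9/77
merge 9/77 + 9/77 → 18/77
merge 10/77 + 1/7 → 3/11
merge 12/77 + 12/77 → 24/77
merge 2/11 + 18/77 → 32/77
merge 3/11 + 24/77 → 45/77
merge 32/77 + 45/77 → 1
L = 9/77 + 18/77 + 3/11 + 24/77 + 32/77 + 45/77 + 1 = 226/77 ≈ 2.935 bits/symbol.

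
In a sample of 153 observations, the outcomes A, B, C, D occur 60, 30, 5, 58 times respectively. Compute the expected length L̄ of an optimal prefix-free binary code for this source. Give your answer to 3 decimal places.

Probabilities are the counts divided by 153.
Repeatedly combine the two least-probable nodes; the expected code length is the sum of the merged weights.
merge 5/153 + 10/51 → 35/153
merge 35/153 + 58/153 → 31/51
merge 20/51 + 31/51 → 1
L = 35/153 + 31/51 + 1 = 281/153 ≈ 1.837 bits/symbol.

1.837 bits/symbol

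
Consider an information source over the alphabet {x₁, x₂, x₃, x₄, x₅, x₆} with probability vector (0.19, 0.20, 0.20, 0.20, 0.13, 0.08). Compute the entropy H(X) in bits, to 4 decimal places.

H = −Σ pᵢ log₂ pᵢ.
−0.19·log₂(0.19) = 0.4552
−0.20·log₂(0.20) = 0.4644
−0.20·log₂(0.20) = 0.4644
−0.20·log₂(0.20) = 0.4644
−0.13·log₂(0.13) = 0.3826
−0.08·log₂(0.08) = 0.2915
Sum ≈ 2.5225 → 2.5225 bits.

2.5225 bits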